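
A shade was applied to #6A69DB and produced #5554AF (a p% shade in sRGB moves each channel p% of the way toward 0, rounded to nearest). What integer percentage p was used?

20%

#6A69DB is rgb(106, 105, 219); #5554AF is rgb(85, 84, 175).
On the B channel (widest range): 175 ≈ 219 + (p/100)(0 − 219), so p ≈ 100×(175 − 219)/(0 − 219) = -4400/-219 = 20.09.
p = 20 reproduces all three channels after rounding.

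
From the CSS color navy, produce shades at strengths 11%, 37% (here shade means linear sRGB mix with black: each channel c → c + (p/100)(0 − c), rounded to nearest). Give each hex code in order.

CSS navy is rgb(0, 0, 128).
11%: (0→0, 0→0, 128 − 14.08 = 113.92→114) → #000072
37%: (0→0, 0→0, 128 − 47.36 = 80.64→81) → #000051

#000072, #000051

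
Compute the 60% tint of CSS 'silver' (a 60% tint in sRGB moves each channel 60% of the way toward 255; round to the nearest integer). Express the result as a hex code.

#E6E6E6

CSS silver is rgb(192, 192, 192).
Per channel, c → c + 0.6(255 − c):
  R: 192 + 0.6×(255−192) = 192 + 37.8 = 229.8 → 230
  G: 192 + 37.8 = 229.8 → 230
  B: 192 + 0.6×(255−192) = 192 + 37.8 = 229.8 → 230
rgb(230, 230, 230) = #E6E6E6.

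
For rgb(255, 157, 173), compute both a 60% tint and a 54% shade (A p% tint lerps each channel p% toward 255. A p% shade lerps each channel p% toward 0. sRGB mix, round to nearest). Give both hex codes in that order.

#FFD8DE, #754850

60% tint:
  R: 255 + 0.6×(255−255) = 255 + 0 = 255 → 255
  G: 157 + 58.8 = 215.8 → 216
  B: 173 + 49.2 = 222.2 → 222
  → #FFD8DE
54% shade:
  R: 255 + 0.54×(0−255) = 255 − 137.7 = 117.3 → 117
  G: 157 + 0.54×(0−157) = 157 − 84.78 = 72.22 → 72
  B: 173 + 0.54×(0−173) = 173 − 93.42 = 79.58 → 80
  → #754850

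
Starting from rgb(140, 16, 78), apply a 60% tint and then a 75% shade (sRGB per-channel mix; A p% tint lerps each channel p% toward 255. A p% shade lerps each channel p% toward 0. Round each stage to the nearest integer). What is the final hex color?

A 60% tint moves each channel 60% toward 255:
  R: 140 + 69 = 209 → 209
  G: 16 + 0.6×(255−16) = 16 + 143.4 = 159.4 → 159
  B: 78 + 106.2 = 184.2 → 184
After the tint: rgb(209, 159, 184) = #d19fb8.
A 75% shade moves each channel 75% toward 0:
  R: 209 + 0.75×(0−209) = 209 − 156.75 = 52.25 → 52
  G: 159 + 0.75×(0−159) = 159 − 119.25 = 39.75 → 40
  B: 184 + 0.75×(0−184) = 184 − 138 = 46 → 46
rgb(52, 40, 46) = #34282e.

#34282e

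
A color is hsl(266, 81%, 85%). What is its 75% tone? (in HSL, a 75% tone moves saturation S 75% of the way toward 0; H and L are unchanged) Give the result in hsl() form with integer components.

hsl(266, 20%, 85%)

S moves 75% from 81 toward 0: 81 − 60.75 = 20.25 → 20.
H and L are unchanged.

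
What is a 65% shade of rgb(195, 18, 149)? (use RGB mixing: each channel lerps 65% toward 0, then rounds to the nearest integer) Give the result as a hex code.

Lerp each channel 65% toward 0:
  R: 195 + 0.65×(0−195) = 195 − 126.75 = 68.25 → 68
  G: 18 − 11.7 = 6.3 → 6
  B: 149 + 0.65×(0−149) = 149 − 96.85 = 52.15 → 52
rgb(68, 6, 52) = #440634.

#440634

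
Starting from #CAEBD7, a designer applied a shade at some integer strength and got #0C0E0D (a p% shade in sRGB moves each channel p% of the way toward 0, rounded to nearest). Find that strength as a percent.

94%

#CAEBD7 is rgb(202, 235, 215); #0C0E0D is rgb(12, 14, 13).
On the G channel (widest range): 14 ≈ 235 + (p/100)(0 − 235), so p ≈ 100×(14 − 235)/(0 − 235) = -22100/-235 = 94.04.
p = 94 reproduces all three channels after rounding.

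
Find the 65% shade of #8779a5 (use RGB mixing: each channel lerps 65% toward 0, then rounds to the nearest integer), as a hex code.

#2f2a3a

#8779a5 is rgb(135, 121, 165).
Lerp each channel 65% toward 0:
  R: 135 + 0.65×(0−135) = 135 − 87.75 = 47.25 → 47
  G: 121 − 78.65 = 42.35 → 42
  B: 165 − 107.25 = 57.75 → 58
rgb(47, 42, 58) = #2f2a3a.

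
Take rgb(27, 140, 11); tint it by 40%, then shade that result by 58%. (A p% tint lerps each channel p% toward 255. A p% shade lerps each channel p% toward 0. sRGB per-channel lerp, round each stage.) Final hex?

#324e2e

Per channel, c → c + 0.4(255 − c):
  R: 27 + 0.4×(255−27) = 27 + 91.2 = 118.2 → 118
  G: 140 + 46 = 186 → 186
  B: 11 + 97.6 = 108.6 → 109
After the tint: rgb(118, 186, 109) = #76ba6d.
Per channel, c → c + 0.58(0 − c):
  R: 118 + 0.58×(0−118) = 118 − 68.44 = 49.56 → 50
  G: 186 + 0.58×(0−186) = 186 − 107.88 = 78.12 → 78
  B: 109 − 63.22 = 45.78 → 46
rgb(50, 78, 46) = #324e2e.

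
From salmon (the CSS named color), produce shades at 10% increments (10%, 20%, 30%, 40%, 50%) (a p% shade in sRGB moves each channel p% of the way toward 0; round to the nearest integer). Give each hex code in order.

#E17367, #C8665B, #AF5A50, #964D44, #7D4039

CSS salmon is rgb(250, 128, 114).
10%: (250 − 25 = 225→225, 128 − 12.8 = 115.2→115, 114 − 11.4 = 102.6→103) → #E17367
20%: (250 − 50 = 200→200, 128 − 25.6 = 102.4→102, 114 − 22.8 = 91.2→91) → #C8665B
30%: (250 − 75 = 175→175, 128 − 38.4 = 89.6→90, 114 − 34.2 = 79.8→80) → #AF5A50
40%: (250 − 100 = 150→150, 128 − 51.2 = 76.8→77, 114 − 45.6 = 68.4→68) → #964D44
50%: (250 − 125 = 125→125, 128 − 64 = 64→64, 114 − 57 = 57→57) → #7D4039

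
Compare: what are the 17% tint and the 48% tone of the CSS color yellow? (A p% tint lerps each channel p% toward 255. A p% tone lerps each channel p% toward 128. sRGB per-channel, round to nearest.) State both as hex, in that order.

CSS yellow is rgb(255, 255, 0).
17% tint:
  R: 255 + 0.17×(255−255) = 255 + 0 = 255 → 255
  G: 255 + 0.17×(255−255) = 255 + 0 = 255 → 255
  B: 0 + 43.35 = 43.35 → 43
  → #FFFF2B
48% tone:
  R: 255 + 0.48×(128−255) = 255 − 60.96 = 194.04 → 194
  G: 255 + 0.48×(128−255) = 255 − 60.96 = 194.04 → 194
  B: 0 + 61.44 = 61.44 → 61
  → #C2C23D

#FFFF2B, #C2C23D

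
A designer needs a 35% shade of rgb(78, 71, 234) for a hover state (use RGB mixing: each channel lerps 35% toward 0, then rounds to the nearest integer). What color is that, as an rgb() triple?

rgb(51, 46, 152)

Lerp each channel 35% toward 0:
  R: 78 + 0.35×(0−78) = 78 − 27.3 = 50.7 → 51
  G: 71 + 0.35×(0−71) = 71 − 24.85 = 46.15 → 46
  B: 234 + 0.35×(0−234) = 234 − 81.9 = 152.1 → 152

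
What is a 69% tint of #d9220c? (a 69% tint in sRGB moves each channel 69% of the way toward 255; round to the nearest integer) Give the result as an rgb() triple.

#d9220c is rgb(217, 34, 12).
Lerp each channel 69% toward 255:
  R: 217 + 0.69×(255−217) = 217 + 26.22 = 243.22 → 243
  G: 34 + 152.49 = 186.49 → 186
  B: 12 + 167.67 = 179.67 → 180

rgb(243, 186, 180)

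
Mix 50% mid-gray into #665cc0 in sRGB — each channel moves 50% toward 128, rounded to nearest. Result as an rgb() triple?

#665cc0 is rgb(102, 92, 192).
Lerp each channel 50% toward 128:
  R: 102 + 13 = 115 → 115
  G: 92 + 0.5×(128−92) = 92 + 18 = 110 → 110
  B: 192 + 0.5×(128−192) = 192 − 32 = 160 → 160

rgb(115, 110, 160)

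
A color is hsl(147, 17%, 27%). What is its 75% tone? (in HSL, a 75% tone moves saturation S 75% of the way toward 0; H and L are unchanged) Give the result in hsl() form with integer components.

hsl(147, 4%, 27%)

S moves 75% from 17 toward 0: 17 − 12.75 = 4.25 → 4.
H and L are unchanged.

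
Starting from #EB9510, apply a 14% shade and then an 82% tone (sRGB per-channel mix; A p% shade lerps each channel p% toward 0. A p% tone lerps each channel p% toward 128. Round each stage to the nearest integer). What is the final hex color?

#EB9510 is rgb(235, 149, 16).
Per channel, c → c + 0.14(0 − c):
  R: 235 − 32.9 = 202.1 → 202
  G: 149 − 20.86 = 128.14 → 128
  B: 16 − 2.24 = 13.76 → 14
After the shade: rgb(202, 128, 14) = #CA800E.
Per channel, c → c + 0.82(128 − c):
  R: 202 + 0.82×(128−202) = 202 − 60.68 = 141.32 → 141
  G: 128 + 0 = 128 → 128
  B: 14 + 0.82×(128−14) = 14 + 93.48 = 107.48 → 107
rgb(141, 128, 107) = #8D806B.

#8D806B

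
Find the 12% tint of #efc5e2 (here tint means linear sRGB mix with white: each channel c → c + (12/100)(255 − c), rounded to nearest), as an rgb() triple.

rgb(241, 204, 229)

#efc5e2 is rgb(239, 197, 226).
Lerp each channel 12% toward 255:
  R: 239 + 1.92 = 240.92 → 241
  G: 197 + 0.12×(255−197) = 197 + 6.96 = 203.96 → 204
  B: 226 + 0.12×(255−226) = 226 + 3.48 = 229.48 → 229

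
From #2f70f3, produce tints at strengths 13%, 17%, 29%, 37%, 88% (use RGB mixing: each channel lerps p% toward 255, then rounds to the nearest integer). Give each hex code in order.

#2f70f3 is rgb(47, 112, 243).
13%: (47 + 27.04 = 74.04→74, 112 + 18.59 = 130.59→131, 243 + 1.56 = 244.56→245) → #4a83f5
17%: (47 + 35.36 = 82.36→82, 112 + 24.31 = 136.31→136, 243 + 2.04 = 245.04→245) → #5288f5
29%: (47 + 60.32 = 107.32→107, 112 + 41.47 = 153.47→153, 243 + 3.48 = 246.48→246) → #6b99f6
37%: (47 + 76.96 = 123.96→124, 112 + 52.91 = 164.91→165, 243 + 4.44 = 247.44→247) → #7ca5f7
88%: (47 + 183.04 = 230.04→230, 112 + 125.84 = 237.84→238, 243 + 10.56 = 253.56→254) → #e6eefe

#4a83f5, #5288f5, #6b99f6, #7ca5f7, #e6eefe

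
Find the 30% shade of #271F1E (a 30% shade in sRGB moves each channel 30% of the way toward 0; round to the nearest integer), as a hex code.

#271F1E is rgb(39, 31, 30).
Lerp each channel 30% toward 0:
  R: 39 + 0.3×(0−39) = 39 − 11.7 = 27.3 → 27
  G: 31 − 9.3 = 21.7 → 22
  B: 30 + 0.3×(0−30) = 30 − 9 = 21 → 21
rgb(27, 22, 21) = #1B1615.

#1B1615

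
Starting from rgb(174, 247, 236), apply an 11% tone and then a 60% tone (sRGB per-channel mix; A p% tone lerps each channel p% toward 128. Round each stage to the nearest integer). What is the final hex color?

#90AAA6

Per channel, c → c + 0.11(128 − c):
  R: 174 − 5.06 = 168.94 → 169
  G: 247 − 13.09 = 233.91 → 234
  B: 236 + 0.11×(128−236) = 236 − 11.88 = 224.12 → 224
After the tone: rgb(169, 234, 224) = #A9EAE0.
Lerp each channel 60% toward 128:
  R: 169 − 24.6 = 144.4 → 144
  G: 234 + 0.6×(128−234) = 234 − 63.6 = 170.4 → 170
  B: 224 − 57.6 = 166.4 → 166
rgb(144, 170, 166) = #90AAA6.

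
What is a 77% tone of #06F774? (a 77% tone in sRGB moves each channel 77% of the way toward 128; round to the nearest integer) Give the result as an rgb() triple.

#06F774 is rgb(6, 247, 116).
Lerp each channel 77% toward 128:
  R: 6 + 93.94 = 99.94 → 100
  G: 247 − 91.63 = 155.37 → 155
  B: 116 + 0.77×(128−116) = 116 + 9.24 = 125.24 → 125

rgb(100, 155, 125)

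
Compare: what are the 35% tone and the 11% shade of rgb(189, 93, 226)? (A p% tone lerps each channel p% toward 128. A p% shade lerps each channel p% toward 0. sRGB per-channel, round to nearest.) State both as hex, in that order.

35% tone:
  R: 189 + 0.35×(128−189) = 189 − 21.35 = 167.65 → 168
  G: 93 + 0.35×(128−93) = 93 + 12.25 = 105.25 → 105
  B: 226 + 0.35×(128−226) = 226 − 34.3 = 191.7 → 192
  → #A869C0
11% shade:
  R: 189 − 20.79 = 168.21 → 168
  G: 93 − 10.23 = 82.77 → 83
  B: 226 + 0.11×(0−226) = 226 − 24.86 = 201.14 → 201
  → #A853C9

#A869C0, #A853C9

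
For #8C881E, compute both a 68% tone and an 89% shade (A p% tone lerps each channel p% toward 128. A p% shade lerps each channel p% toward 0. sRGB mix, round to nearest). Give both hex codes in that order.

#848361, #0F0F03

#8C881E is rgb(140, 136, 30).
68% tone:
  R: 140 − 8.16 = 131.84 → 132
  G: 136 − 5.44 = 130.56 → 131
  B: 30 + 0.68×(128−30) = 30 + 66.64 = 96.64 → 97
  → #848361
89% shade:
  R: 140 + 0.89×(0−140) = 140 − 124.6 = 15.4 → 15
  G: 136 + 0.89×(0−136) = 136 − 121.04 = 14.96 → 15
  B: 30 + 0.89×(0−30) = 30 − 26.7 = 3.3 → 3
  → #0F0F03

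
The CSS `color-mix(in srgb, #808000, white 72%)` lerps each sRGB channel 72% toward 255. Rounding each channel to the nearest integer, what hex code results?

#808000 is rgb(128, 128, 0).
Per channel, c → c + 0.72(255 − c):
  R: 128 + 91.44 = 219.44 → 219
  G: 128 + 0.72×(255−128) = 128 + 91.44 = 219.44 → 219
  B: 0 + 0.72×(255−0) = 0 + 183.6 = 183.6 → 184
rgb(219, 219, 184) = #DBDBB8.

#DBDBB8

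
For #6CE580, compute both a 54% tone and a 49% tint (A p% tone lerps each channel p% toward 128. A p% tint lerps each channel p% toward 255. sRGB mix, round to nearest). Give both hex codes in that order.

#77AE80, #B4F2BE

#6CE580 is rgb(108, 229, 128).
54% tone:
  R: 108 + 10.8 = 118.8 → 119
  G: 229 + 0.54×(128−229) = 229 − 54.54 = 174.46 → 174
  B: 128 + 0 = 128 → 128
  → #77AE80
49% tint:
  R: 108 + 0.49×(255−108) = 108 + 72.03 = 180.03 → 180
  G: 229 + 0.49×(255−229) = 229 + 12.74 = 241.74 → 242
  B: 128 + 0.49×(255−128) = 128 + 62.23 = 190.23 → 190
  → #B4F2BE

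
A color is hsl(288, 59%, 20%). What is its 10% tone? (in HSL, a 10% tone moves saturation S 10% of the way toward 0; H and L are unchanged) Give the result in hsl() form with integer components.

hsl(288, 53%, 20%)

S moves 10% from 59 toward 0: 59 − 5.9 = 53.1 → 53.
H and L are unchanged.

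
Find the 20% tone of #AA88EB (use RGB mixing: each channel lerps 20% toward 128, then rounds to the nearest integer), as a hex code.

#AA88EB is rgb(170, 136, 235).
Per channel, c → c + 0.2(128 − c):
  R: 170 + 0.2×(128−170) = 170 − 8.4 = 161.6 → 162
  G: 136 + 0.2×(128−136) = 136 − 1.6 = 134.4 → 134
  B: 235 + 0.2×(128−235) = 235 − 21.4 = 213.6 → 214
rgb(162, 134, 214) = #A286D6.

#A286D6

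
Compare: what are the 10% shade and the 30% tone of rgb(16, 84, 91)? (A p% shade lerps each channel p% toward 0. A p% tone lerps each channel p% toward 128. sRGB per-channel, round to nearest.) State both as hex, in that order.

10% shade:
  R: 16 + 0.1×(0−16) = 16 − 1.6 = 14.4 → 14
  G: 84 + 0.1×(0−84) = 84 − 8.4 = 75.6 → 76
  B: 91 − 9.1 = 81.9 → 82
  → #0E4C52
30% tone:
  R: 16 + 0.3×(128−16) = 16 + 33.6 = 49.6 → 50
  G: 84 + 13.2 = 97.2 → 97
  B: 91 + 11.1 = 102.1 → 102
  → #326166

#0E4C52, #326166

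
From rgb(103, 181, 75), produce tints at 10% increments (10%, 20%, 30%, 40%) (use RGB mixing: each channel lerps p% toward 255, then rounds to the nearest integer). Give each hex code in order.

#76BC5D, #85C46F, #95CB81, #A4D393

10%: (103 + 15.2 = 118.2→118, 181 + 7.4 = 188.4→188, 75 + 18 = 93→93) → #76BC5D
20%: (103 + 30.4 = 133.4→133, 181 + 14.8 = 195.8→196, 75 + 36 = 111→111) → #85C46F
30%: (103 + 45.6 = 148.6→149, 181 + 22.2 = 203.2→203, 75 + 54 = 129→129) → #95CB81
40%: (103 + 60.8 = 163.8→164, 181 + 29.6 = 210.6→211, 75 + 72 = 147→147) → #A4D393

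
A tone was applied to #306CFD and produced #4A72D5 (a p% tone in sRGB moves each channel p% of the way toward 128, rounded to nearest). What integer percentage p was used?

32%

#306CFD is rgb(48, 108, 253); #4A72D5 is rgb(74, 114, 213).
On the B channel (widest range): 213 ≈ 253 + (p/100)(128 − 253), so p ≈ 100×(213 − 253)/(128 − 253) = -4000/-125 = 32.00.
p = 32 reproduces all three channels after rounding.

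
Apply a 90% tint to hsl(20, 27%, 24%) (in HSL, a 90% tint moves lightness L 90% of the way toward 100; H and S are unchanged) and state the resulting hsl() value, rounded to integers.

hsl(20, 27%, 92%)

L moves 90% from 24 toward 100: 24 + 68.4 = 92.4 → 92.
H and S are unchanged.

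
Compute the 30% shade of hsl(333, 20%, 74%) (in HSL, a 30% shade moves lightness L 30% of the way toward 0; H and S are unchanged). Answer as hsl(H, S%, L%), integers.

L moves 30% from 74 toward 0: 74 − 22.2 = 51.8 → 52.
H and S are unchanged.

hsl(333, 20%, 52%)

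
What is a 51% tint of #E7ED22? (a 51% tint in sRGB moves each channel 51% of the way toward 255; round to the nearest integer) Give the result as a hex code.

#F3F693

#E7ED22 is rgb(231, 237, 34).
Per channel, c → c + 0.51(255 − c):
  R: 231 + 12.24 = 243.24 → 243
  G: 237 + 9.18 = 246.18 → 246
  B: 34 + 0.51×(255−34) = 34 + 112.71 = 146.71 → 147
rgb(243, 246, 147) = #F3F693.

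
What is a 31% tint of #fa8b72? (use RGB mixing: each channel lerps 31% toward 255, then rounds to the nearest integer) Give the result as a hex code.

#fcaf9e

#fa8b72 is rgb(250, 139, 114).
Per channel, c → c + 0.31(255 − c):
  R: 250 + 0.31×(255−250) = 250 + 1.55 = 251.55 → 252
  G: 139 + 0.31×(255−139) = 139 + 35.96 = 174.96 → 175
  B: 114 + 43.71 = 157.71 → 158
rgb(252, 175, 158) = #fcaf9e.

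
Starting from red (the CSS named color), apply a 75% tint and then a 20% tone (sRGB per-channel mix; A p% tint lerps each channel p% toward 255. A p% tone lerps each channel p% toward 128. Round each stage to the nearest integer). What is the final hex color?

CSS red is rgb(255, 0, 0).
A 75% tint moves each channel 75% toward 255:
  R: 255 + 0 = 255 → 255
  G: 0 + 191.25 = 191.25 → 191
  B: 0 + 0.75×(255−0) = 0 + 191.25 = 191.25 → 191
After the tint: rgb(255, 191, 191) = #FFBFBF.
A 20% tone moves each channel 20% toward 128:
  R: 255 − 25.4 = 229.6 → 230
  G: 191 + 0.2×(128−191) = 191 − 12.6 = 178.4 → 178
  B: 191 − 12.6 = 178.4 → 178
rgb(230, 178, 178) = #E6B2B2.

#E6B2B2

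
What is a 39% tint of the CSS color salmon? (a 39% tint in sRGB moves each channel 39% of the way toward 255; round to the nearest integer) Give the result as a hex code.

#FCB2A9

CSS salmon is rgb(250, 128, 114).
Lerp each channel 39% toward 255:
  R: 250 + 0.39×(255−250) = 250 + 1.95 = 251.95 → 252
  G: 128 + 0.39×(255−128) = 128 + 49.53 = 177.53 → 178
  B: 114 + 54.99 = 168.99 → 169
rgb(252, 178, 169) = #FCB2A9.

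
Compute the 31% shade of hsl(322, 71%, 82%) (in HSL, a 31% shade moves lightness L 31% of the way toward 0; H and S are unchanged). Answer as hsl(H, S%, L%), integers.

L moves 31% from 82 toward 0: 82 − 25.42 = 56.58 → 57.
H and S are unchanged.

hsl(322, 71%, 57%)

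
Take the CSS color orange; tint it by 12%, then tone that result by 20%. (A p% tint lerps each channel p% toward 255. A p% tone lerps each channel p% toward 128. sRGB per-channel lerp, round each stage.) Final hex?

#e6a632

CSS orange is rgb(255, 165, 0).
Per channel, c → c + 0.12(255 − c):
  R: 255 + 0.12×(255−255) = 255 + 0 = 255 → 255
  G: 165 + 0.12×(255−165) = 165 + 10.8 = 175.8 → 176
  B: 0 + 0.12×(255−0) = 0 + 30.6 = 30.6 → 31
After the tint: rgb(255, 176, 31) = #ffb01f.
A 20% tone moves each channel 20% toward 128:
  R: 255 + 0.2×(128−255) = 255 − 25.4 = 229.6 → 230
  G: 176 + 0.2×(128−176) = 176 − 9.6 = 166.4 → 166
  B: 31 + 19.4 = 50.4 → 50
rgb(230, 166, 50) = #e6a632.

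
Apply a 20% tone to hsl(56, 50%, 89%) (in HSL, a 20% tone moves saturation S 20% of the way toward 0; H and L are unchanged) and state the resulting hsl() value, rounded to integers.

hsl(56, 40%, 89%)

S moves 20% from 50 toward 0: 50 − 10 = 40 → 40.
H and L are unchanged.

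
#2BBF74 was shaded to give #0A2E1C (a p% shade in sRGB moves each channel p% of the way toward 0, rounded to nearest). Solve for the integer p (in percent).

#2BBF74 is rgb(43, 191, 116); #0A2E1C is rgb(10, 46, 28).
On the G channel (widest range): 46 ≈ 191 + (p/100)(0 − 191), so p ≈ 100×(46 − 191)/(0 − 191) = -14500/-191 = 75.92.
p = 76 reproduces all three channels after rounding.

76%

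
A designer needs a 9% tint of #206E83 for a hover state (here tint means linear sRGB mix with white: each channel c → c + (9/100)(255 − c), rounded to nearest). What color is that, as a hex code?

#206E83 is rgb(32, 110, 131).
A 9% tint moves each channel 9% toward 255:
  R: 32 + 20.07 = 52.07 → 52
  G: 110 + 13.05 = 123.05 → 123
  B: 131 + 0.09×(255−131) = 131 + 11.16 = 142.16 → 142
rgb(52, 123, 142) = #347B8E.

#347B8E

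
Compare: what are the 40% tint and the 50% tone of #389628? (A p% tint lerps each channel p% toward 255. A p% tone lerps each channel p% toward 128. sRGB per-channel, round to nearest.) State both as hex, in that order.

#88c07e, #5c8b54

#389628 is rgb(56, 150, 40).
40% tint:
  R: 56 + 0.4×(255−56) = 56 + 79.6 = 135.6 → 136
  G: 150 + 42 = 192 → 192
  B: 40 + 86 = 126 → 126
  → #88c07e
50% tone:
  R: 56 + 0.5×(128−56) = 56 + 36 = 92 → 92
  G: 150 − 11 = 139 → 139
  B: 40 + 0.5×(128−40) = 40 + 44 = 84 → 84
  → #5c8b54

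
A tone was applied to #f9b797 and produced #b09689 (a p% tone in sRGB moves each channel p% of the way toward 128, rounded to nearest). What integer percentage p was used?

60%

#f9b797 is rgb(249, 183, 151); #b09689 is rgb(176, 150, 137).
On the R channel (widest range): 176 ≈ 249 + (p/100)(128 − 249), so p ≈ 100×(176 − 249)/(128 − 249) = -7300/-121 = 60.33.
p = 60 reproduces all three channels after rounding.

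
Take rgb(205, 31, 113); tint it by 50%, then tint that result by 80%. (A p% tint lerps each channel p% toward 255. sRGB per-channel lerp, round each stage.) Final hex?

#FAE9F1

Lerp each channel 50% toward 255:
  R: 205 + 0.5×(255−205) = 205 + 25 = 230 → 230
  G: 31 + 0.5×(255−31) = 31 + 112 = 143 → 143
  B: 113 + 71 = 184 → 184
After the tint: rgb(230, 143, 184) = #E68FB8.
Lerp each channel 80% toward 255:
  R: 230 + 0.8×(255−230) = 230 + 20 = 250 → 250
  G: 143 + 0.8×(255−143) = 143 + 89.6 = 232.6 → 233
  B: 184 + 0.8×(255−184) = 184 + 56.8 = 240.8 → 241
rgb(250, 233, 241) = #FAE9F1.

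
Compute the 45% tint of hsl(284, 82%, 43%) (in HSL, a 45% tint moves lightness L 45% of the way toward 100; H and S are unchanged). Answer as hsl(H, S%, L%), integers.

L moves 45% from 43 toward 100: 43 + 25.65 = 68.65 → 69.
H and S are unchanged.

hsl(284, 82%, 69%)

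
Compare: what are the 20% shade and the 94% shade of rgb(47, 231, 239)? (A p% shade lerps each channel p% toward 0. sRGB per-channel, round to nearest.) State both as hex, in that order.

#26B9BF, #030E0E

20% shade:
  R: 47 + 0.2×(0−47) = 47 − 9.4 = 37.6 → 38
  G: 231 + 0.2×(0−231) = 231 − 46.2 = 184.8 → 185
  B: 239 + 0.2×(0−239) = 239 − 47.8 = 191.2 → 191
  → #26B9BF
94% shade:
  R: 47 + 0.94×(0−47) = 47 − 44.18 = 2.82 → 3
  G: 231 + 0.94×(0−231) = 231 − 217.14 = 13.86 → 14
  B: 239 + 0.94×(0−239) = 239 − 224.66 = 14.34 → 14
  → #030E0E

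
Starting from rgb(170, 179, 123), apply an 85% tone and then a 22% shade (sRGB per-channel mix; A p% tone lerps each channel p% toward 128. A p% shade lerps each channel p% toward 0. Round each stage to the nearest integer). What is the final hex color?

#696a63

An 85% tone moves each channel 85% toward 128:
  R: 170 + 0.85×(128−170) = 170 − 35.7 = 134.3 → 134
  G: 179 + 0.85×(128−179) = 179 − 43.35 = 135.65 → 136
  B: 123 + 0.85×(128−123) = 123 + 4.25 = 127.25 → 127
After the tone: rgb(134, 136, 127) = #86887f.
Per channel, c → c + 0.22(0 − c):
  R: 134 + 0.22×(0−134) = 134 − 29.48 = 104.52 → 105
  G: 136 − 29.92 = 106.08 → 106
  B: 127 + 0.22×(0−127) = 127 − 27.94 = 99.06 → 99
rgb(105, 106, 99) = #696a63.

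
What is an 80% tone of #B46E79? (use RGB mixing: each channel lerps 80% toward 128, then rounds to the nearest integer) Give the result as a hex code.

#8A7C7F

#B46E79 is rgb(180, 110, 121).
An 80% tone moves each channel 80% toward 128:
  R: 180 − 41.6 = 138.4 → 138
  G: 110 + 0.8×(128−110) = 110 + 14.4 = 124.4 → 124
  B: 121 + 5.6 = 126.6 → 127
rgb(138, 124, 127) = #8A7C7F.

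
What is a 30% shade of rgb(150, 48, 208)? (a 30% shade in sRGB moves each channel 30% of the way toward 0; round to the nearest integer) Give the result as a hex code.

Lerp each channel 30% toward 0:
  R: 150 + 0.3×(0−150) = 150 − 45 = 105 → 105
  G: 48 + 0.3×(0−48) = 48 − 14.4 = 33.6 → 34
  B: 208 − 62.4 = 145.6 → 146
rgb(105, 34, 146) = #692292.

#692292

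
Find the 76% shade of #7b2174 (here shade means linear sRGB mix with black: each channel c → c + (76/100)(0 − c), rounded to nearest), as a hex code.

#7b2174 is rgb(123, 33, 116).
Per channel, c → c + 0.76(0 − c):
  R: 123 + 0.76×(0−123) = 123 − 93.48 = 29.52 → 30
  G: 33 − 25.08 = 7.92 → 8
  B: 116 + 0.76×(0−116) = 116 − 88.16 = 27.84 → 28
rgb(30, 8, 28) = #1e081c.

#1e081c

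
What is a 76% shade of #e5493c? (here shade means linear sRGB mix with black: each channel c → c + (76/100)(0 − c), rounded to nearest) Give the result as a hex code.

#37120e

#e5493c is rgb(229, 73, 60).
A 76% shade moves each channel 76% toward 0:
  R: 229 − 174.04 = 54.96 → 55
  G: 73 + 0.76×(0−73) = 73 − 55.48 = 17.52 → 18
  B: 60 + 0.76×(0−60) = 60 − 45.6 = 14.4 → 14
rgb(55, 18, 14) = #37120e.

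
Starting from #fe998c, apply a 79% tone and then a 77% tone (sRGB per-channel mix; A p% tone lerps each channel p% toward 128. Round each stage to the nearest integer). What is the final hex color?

#868181

#fe998c is rgb(254, 153, 140).
A 79% tone moves each channel 79% toward 128:
  R: 254 + 0.79×(128−254) = 254 − 99.54 = 154.46 → 154
  G: 153 − 19.75 = 133.25 → 133
  B: 140 + 0.79×(128−140) = 140 − 9.48 = 130.52 → 131
After the tone: rgb(154, 133, 131) = #9a8583.
Per channel, c → c + 0.77(128 − c):
  R: 154 + 0.77×(128−154) = 154 − 20.02 = 133.98 → 134
  G: 133 + 0.77×(128−133) = 133 − 3.85 = 129.15 → 129
  B: 131 + 0.77×(128−131) = 131 − 2.31 = 128.69 → 129
rgb(134, 129, 129) = #868181.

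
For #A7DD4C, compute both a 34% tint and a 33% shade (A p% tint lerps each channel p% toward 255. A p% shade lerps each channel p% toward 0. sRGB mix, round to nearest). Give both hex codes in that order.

#C5E989, #709433

#A7DD4C is rgb(167, 221, 76).
34% tint:
  R: 167 + 0.34×(255−167) = 167 + 29.92 = 196.92 → 197
  G: 221 + 0.34×(255−221) = 221 + 11.56 = 232.56 → 233
  B: 76 + 0.34×(255−76) = 76 + 60.86 = 136.86 → 137
  → #C5E989
33% shade:
  R: 167 + 0.33×(0−167) = 167 − 55.11 = 111.89 → 112
  G: 221 − 72.93 = 148.07 → 148
  B: 76 − 25.08 = 50.92 → 51
  → #709433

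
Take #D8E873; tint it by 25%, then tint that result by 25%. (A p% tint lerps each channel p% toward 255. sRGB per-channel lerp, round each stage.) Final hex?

#D8E873 is rgb(216, 232, 115).
Lerp each channel 25% toward 255:
  R: 216 + 9.75 = 225.75 → 226
  G: 232 + 5.75 = 237.75 → 238
  B: 115 + 35 = 150 → 150
After the tint: rgb(226, 238, 150) = #E2EE96.
Per channel, c → c + 0.25(255 − c):
  R: 226 + 0.25×(255−226) = 226 + 7.25 = 233.25 → 233
  G: 238 + 0.25×(255−238) = 238 + 4.25 = 242.25 → 242
  B: 150 + 26.25 = 176.25 → 176
rgb(233, 242, 176) = #E9F2B0.

#E9F2B0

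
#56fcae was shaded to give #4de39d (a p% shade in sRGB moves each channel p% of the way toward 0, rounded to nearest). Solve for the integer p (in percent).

#56fcae is rgb(86, 252, 174); #4de39d is rgb(77, 227, 157).
On the G channel (widest range): 227 ≈ 252 + (p/100)(0 − 252), so p ≈ 100×(227 − 252)/(0 − 252) = -2500/-252 = 9.92.
p = 10 reproduces all three channels after rounding.

10%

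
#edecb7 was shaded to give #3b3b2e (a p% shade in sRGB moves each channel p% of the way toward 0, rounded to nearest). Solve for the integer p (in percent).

#edecb7 is rgb(237, 236, 183); #3b3b2e is rgb(59, 59, 46).
On the R channel (widest range): 59 ≈ 237 + (p/100)(0 − 237), so p ≈ 100×(59 − 237)/(0 − 237) = -17800/-237 = 75.11.
p = 75 reproduces all three channels after rounding.

75%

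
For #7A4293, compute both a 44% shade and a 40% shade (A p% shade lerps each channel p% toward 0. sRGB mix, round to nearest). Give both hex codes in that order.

#7A4293 is rgb(122, 66, 147).
44% shade:
  R: 122 − 53.68 = 68.32 → 68
  G: 66 − 29.04 = 36.96 → 37
  B: 147 + 0.44×(0−147) = 147 − 64.68 = 82.32 → 82
  → #442552
40% shade:
  R: 122 − 48.8 = 73.2 → 73
  G: 66 − 26.4 = 39.6 → 40
  B: 147 − 58.8 = 88.2 → 88
  → #492858

#442552, #492858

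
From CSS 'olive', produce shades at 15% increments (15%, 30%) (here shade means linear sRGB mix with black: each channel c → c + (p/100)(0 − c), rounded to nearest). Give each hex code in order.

#6d6d00, #5a5a00

CSS olive is rgb(128, 128, 0).
15%: (128 − 19.2 = 108.8→109, 128 − 19.2 = 108.8→109, 0→0) → #6d6d00
30%: (128 − 38.4 = 89.6→90, 128 − 38.4 = 89.6→90, 0→0) → #5a5a00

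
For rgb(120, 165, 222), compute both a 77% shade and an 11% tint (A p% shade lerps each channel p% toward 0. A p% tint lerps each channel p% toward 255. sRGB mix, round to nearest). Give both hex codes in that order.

77% shade:
  R: 120 − 92.4 = 27.6 → 28
  G: 165 + 0.77×(0−165) = 165 − 127.05 = 37.95 → 38
  B: 222 − 170.94 = 51.06 → 51
  → #1C2633
11% tint:
  R: 120 + 0.11×(255−120) = 120 + 14.85 = 134.85 → 135
  G: 165 + 0.11×(255−165) = 165 + 9.9 = 174.9 → 175
  B: 222 + 3.63 = 225.63 → 226
  → #87AFE2

#1C2633, #87AFE2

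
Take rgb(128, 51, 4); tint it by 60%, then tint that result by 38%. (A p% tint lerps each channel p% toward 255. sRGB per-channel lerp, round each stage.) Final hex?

#dfccc1

Lerp each channel 60% toward 255:
  R: 128 + 0.6×(255−128) = 128 + 76.2 = 204.2 → 204
  G: 51 + 0.6×(255−51) = 51 + 122.4 = 173.4 → 173
  B: 4 + 150.6 = 154.6 → 155
After the tint: rgb(204, 173, 155) = #ccad9b.
Lerp each channel 38% toward 255:
  R: 204 + 0.38×(255−204) = 204 + 19.38 = 223.38 → 223
  G: 173 + 0.38×(255−173) = 173 + 31.16 = 204.16 → 204
  B: 155 + 38 = 193 → 193
rgb(223, 204, 193) = #dfccc1.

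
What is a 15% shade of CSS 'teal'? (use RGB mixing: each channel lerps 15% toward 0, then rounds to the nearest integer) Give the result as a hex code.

CSS teal is rgb(0, 128, 128).
A 15% shade moves each channel 15% toward 0:
  R: 0 + 0.15×(0−0) = 0 + 0 = 0 → 0
  G: 128 + 0.15×(0−128) = 128 − 19.2 = 108.8 → 109
  B: 128 + 0.15×(0−128) = 128 − 19.2 = 108.8 → 109
rgb(0, 109, 109) = #006d6d.

#006d6d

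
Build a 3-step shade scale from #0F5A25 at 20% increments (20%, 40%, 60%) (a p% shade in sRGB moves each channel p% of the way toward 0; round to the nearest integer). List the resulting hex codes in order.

#0C481E, #093616, #06240F

#0F5A25 is rgb(15, 90, 37).
20%: (15 − 3 = 12→12, 90 − 18 = 72→72, 37 − 7.4 = 29.6→30) → #0C481E
40%: (15 − 6 = 9→9, 90 − 36 = 54→54, 37 − 14.8 = 22.2→22) → #093616
60%: (15 − 9 = 6→6, 90 − 54 = 36→36, 37 − 22.2 = 14.8→15) → #06240F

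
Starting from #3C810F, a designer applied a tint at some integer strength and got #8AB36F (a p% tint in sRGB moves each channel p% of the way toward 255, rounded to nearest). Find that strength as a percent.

40%

#3C810F is rgb(60, 129, 15); #8AB36F is rgb(138, 179, 111).
On the B channel (widest range): 111 ≈ 15 + (p/100)(255 − 15), so p ≈ 100×(111 − 15)/(255 − 15) = 9600/240 = 40.00.
p = 40 reproduces all three channels after rounding.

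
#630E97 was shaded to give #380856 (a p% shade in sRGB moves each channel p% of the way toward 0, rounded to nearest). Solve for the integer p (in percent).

#630E97 is rgb(99, 14, 151); #380856 is rgb(56, 8, 86).
On the B channel (widest range): 86 ≈ 151 + (p/100)(0 − 151), so p ≈ 100×(86 − 151)/(0 − 151) = -6500/-151 = 43.05.
p = 43 reproduces all three channels after rounding.

43%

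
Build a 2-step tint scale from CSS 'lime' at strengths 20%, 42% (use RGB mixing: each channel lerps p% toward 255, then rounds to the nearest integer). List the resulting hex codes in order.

#33ff33, #6bff6b

CSS lime is rgb(0, 255, 0).
20%: (0 + 51 = 51→51, 255→255, 0 + 51 = 51→51) → #33ff33
42%: (0 + 107.1 = 107.1→107, 255→255, 0 + 107.1 = 107.1→107) → #6bff6b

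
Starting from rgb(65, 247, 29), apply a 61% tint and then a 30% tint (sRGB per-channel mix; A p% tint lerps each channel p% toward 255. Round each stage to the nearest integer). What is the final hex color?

#cbfdc1

Lerp each channel 61% toward 255:
  R: 65 + 0.61×(255−65) = 65 + 115.9 = 180.9 → 181
  G: 247 + 4.88 = 251.88 → 252
  B: 29 + 0.61×(255−29) = 29 + 137.86 = 166.86 → 167
After the tint: rgb(181, 252, 167) = #b5fca7.
Per channel, c → c + 0.3(255 − c):
  R: 181 + 0.3×(255−181) = 181 + 22.2 = 203.2 → 203
  G: 252 + 0.3×(255−252) = 252 + 0.9 = 252.9 → 253
  B: 167 + 26.4 = 193.4 → 193
rgb(203, 253, 193) = #cbfdc1.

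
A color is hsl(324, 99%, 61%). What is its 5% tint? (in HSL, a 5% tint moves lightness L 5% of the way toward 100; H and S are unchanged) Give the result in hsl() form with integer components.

L moves 5% from 61 toward 100: 61 + 1.95 = 62.95 → 63.
H and S are unchanged.

hsl(324, 99%, 63%)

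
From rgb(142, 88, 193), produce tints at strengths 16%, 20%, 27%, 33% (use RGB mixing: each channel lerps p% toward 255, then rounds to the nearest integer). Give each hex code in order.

#A073CB, #A579CD, #AD85D2, #B38FD5

16%: (142 + 18.08 = 160.08→160, 88 + 26.72 = 114.72→115, 193 + 9.92 = 202.92→203) → #A073CB
20%: (142 + 22.6 = 164.6→165, 88 + 33.4 = 121.4→121, 193 + 12.4 = 205.4→205) → #A579CD
27%: (142 + 30.51 = 172.51→173, 88 + 45.09 = 133.09→133, 193 + 16.74 = 209.74→210) → #AD85D2
33%: (142 + 37.29 = 179.29→179, 88 + 55.11 = 143.11→143, 193 + 20.46 = 213.46→213) → #B38FD5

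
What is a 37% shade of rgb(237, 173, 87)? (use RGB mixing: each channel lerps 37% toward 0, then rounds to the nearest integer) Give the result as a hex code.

Per channel, c → c + 0.37(0 − c):
  R: 237 + 0.37×(0−237) = 237 − 87.69 = 149.31 → 149
  G: 173 + 0.37×(0−173) = 173 − 64.01 = 108.99 → 109
  B: 87 + 0.37×(0−87) = 87 − 32.19 = 54.81 → 55
rgb(149, 109, 55) = #956D37.

#956D37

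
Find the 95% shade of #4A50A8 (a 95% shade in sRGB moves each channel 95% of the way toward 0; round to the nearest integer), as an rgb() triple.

#4A50A8 is rgb(74, 80, 168).
A 95% shade moves each channel 95% toward 0:
  R: 74 − 70.3 = 3.7 → 4
  G: 80 + 0.95×(0−80) = 80 − 76 = 4 → 4
  B: 168 − 159.6 = 8.4 → 8

rgb(4, 4, 8)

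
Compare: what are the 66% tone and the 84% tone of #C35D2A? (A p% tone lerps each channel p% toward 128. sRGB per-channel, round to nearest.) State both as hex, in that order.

#977463, #8B7A72

#C35D2A is rgb(195, 93, 42).
66% tone:
  R: 195 + 0.66×(128−195) = 195 − 44.22 = 150.78 → 151
  G: 93 + 23.1 = 116.1 → 116
  B: 42 + 0.66×(128−42) = 42 + 56.76 = 98.76 → 99
  → #977463
84% tone:
  R: 195 + 0.84×(128−195) = 195 − 56.28 = 138.72 → 139
  G: 93 + 0.84×(128−93) = 93 + 29.4 = 122.4 → 122
  B: 42 + 72.24 = 114.24 → 114
  → #8B7A72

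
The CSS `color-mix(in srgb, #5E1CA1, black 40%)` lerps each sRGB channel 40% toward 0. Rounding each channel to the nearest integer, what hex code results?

#5E1CA1 is rgb(94, 28, 161).
Lerp each channel 40% toward 0:
  R: 94 − 37.6 = 56.4 → 56
  G: 28 − 11.2 = 16.8 → 17
  B: 161 − 64.4 = 96.6 → 97
rgb(56, 17, 97) = #381161.

#381161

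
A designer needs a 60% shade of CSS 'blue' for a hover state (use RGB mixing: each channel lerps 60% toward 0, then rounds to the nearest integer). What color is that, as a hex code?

#000066

CSS blue is rgb(0, 0, 255).
A 60% shade moves each channel 60% toward 0:
  R: 0 + 0 = 0 → 0
  G: 0 + 0.6×(0−0) = 0 + 0 = 0 → 0
  B: 255 + 0.6×(0−255) = 255 − 153 = 102 → 102
rgb(0, 0, 102) = #000066.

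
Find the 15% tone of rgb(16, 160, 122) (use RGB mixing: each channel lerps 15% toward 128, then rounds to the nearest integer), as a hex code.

Per channel, c → c + 0.15(128 − c):
  R: 16 + 16.8 = 32.8 → 33
  G: 160 − 4.8 = 155.2 → 155
  B: 122 + 0.9 = 122.9 → 123
rgb(33, 155, 123) = #219b7b.

#219b7b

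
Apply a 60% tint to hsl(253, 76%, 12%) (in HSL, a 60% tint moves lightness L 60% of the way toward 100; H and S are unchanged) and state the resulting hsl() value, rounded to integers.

hsl(253, 76%, 65%)

L moves 60% from 12 toward 100: 12 + 52.8 = 64.8 → 65.
H and S are unchanged.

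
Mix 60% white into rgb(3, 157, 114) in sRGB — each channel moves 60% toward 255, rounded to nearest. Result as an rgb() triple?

rgb(154, 216, 199)

Per channel, c → c + 0.6(255 − c):
  R: 3 + 0.6×(255−3) = 3 + 151.2 = 154.2 → 154
  G: 157 + 58.8 = 215.8 → 216
  B: 114 + 84.6 = 198.6 → 199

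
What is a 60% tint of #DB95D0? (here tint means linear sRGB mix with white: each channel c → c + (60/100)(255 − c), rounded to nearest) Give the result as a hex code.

#F1D5EC

#DB95D0 is rgb(219, 149, 208).
A 60% tint moves each channel 60% toward 255:
  R: 219 + 21.6 = 240.6 → 241
  G: 149 + 0.6×(255−149) = 149 + 63.6 = 212.6 → 213
  B: 208 + 0.6×(255−208) = 208 + 28.2 = 236.2 → 236
rgb(241, 213, 236) = #F1D5EC.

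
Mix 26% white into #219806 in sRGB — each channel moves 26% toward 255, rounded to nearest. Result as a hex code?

#219806 is rgb(33, 152, 6).
A 26% tint moves each channel 26% toward 255:
  R: 33 + 57.72 = 90.72 → 91
  G: 152 + 0.26×(255−152) = 152 + 26.78 = 178.78 → 179
  B: 6 + 0.26×(255−6) = 6 + 64.74 = 70.74 → 71
rgb(91, 179, 71) = #5BB347.

#5BB347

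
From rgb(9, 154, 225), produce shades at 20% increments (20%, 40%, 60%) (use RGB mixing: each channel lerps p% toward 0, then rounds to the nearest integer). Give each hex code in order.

#077BB4, #055C87, #043E5A

20%: (9 − 1.8 = 7.2→7, 154 − 30.8 = 123.2→123, 225 − 45 = 180→180) → #077BB4
40%: (9 − 3.6 = 5.4→5, 154 − 61.6 = 92.4→92, 225 − 90 = 135→135) → #055C87
60%: (9 − 5.4 = 3.6→4, 154 − 92.4 = 61.6→62, 225 − 135 = 90→90) → #043E5A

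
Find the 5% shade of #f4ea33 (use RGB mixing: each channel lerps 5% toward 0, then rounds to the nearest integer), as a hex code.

#e8de30

#f4ea33 is rgb(244, 234, 51).
Per channel, c → c + 0.05(0 − c):
  R: 244 + 0.05×(0−244) = 244 − 12.2 = 231.8 → 232
  G: 234 − 11.7 = 222.3 → 222
  B: 51 + 0.05×(0−51) = 51 − 2.55 = 48.45 → 48
rgb(232, 222, 48) = #e8de30.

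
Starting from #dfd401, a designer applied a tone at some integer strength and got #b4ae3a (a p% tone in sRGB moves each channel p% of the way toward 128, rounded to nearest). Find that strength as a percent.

#dfd401 is rgb(223, 212, 1); #b4ae3a is rgb(180, 174, 58).
On the B channel (widest range): 58 ≈ 1 + (p/100)(128 − 1), so p ≈ 100×(58 − 1)/(128 − 1) = 5700/127 = 44.88.
p = 45 reproduces all three channels after rounding.

45%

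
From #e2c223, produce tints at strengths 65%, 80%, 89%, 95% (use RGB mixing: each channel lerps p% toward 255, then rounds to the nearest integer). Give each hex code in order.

#e2c223 is rgb(226, 194, 35).
65%: (226 + 18.85 = 244.85→245, 194 + 39.65 = 233.65→234, 35 + 143 = 178→178) → #f5eab2
80%: (226 + 23.2 = 249.2→249, 194 + 48.8 = 242.8→243, 35 + 176 = 211→211) → #f9f3d3
89%: (226 + 25.81 = 251.81→252, 194 + 54.29 = 248.29→248, 35 + 195.8 = 230.8→231) → #fcf8e7
95%: (226 + 27.55 = 253.55→254, 194 + 57.95 = 251.95→252, 35 + 209 = 244→244) → #fefcf4

#f5eab2, #f9f3d3, #fcf8e7, #fefcf4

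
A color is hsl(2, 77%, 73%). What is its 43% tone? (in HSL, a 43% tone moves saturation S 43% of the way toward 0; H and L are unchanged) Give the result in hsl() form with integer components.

hsl(2, 44%, 73%)

S moves 43% from 77 toward 0: 77 − 33.11 = 43.89 → 44.
H and L are unchanged.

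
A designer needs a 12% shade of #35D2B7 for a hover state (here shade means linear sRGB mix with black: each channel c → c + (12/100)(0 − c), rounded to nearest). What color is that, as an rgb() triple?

#35D2B7 is rgb(53, 210, 183).
Per channel, c → c + 0.12(0 − c):
  R: 53 + 0.12×(0−53) = 53 − 6.36 = 46.64 → 47
  G: 210 − 25.2 = 184.8 → 185
  B: 183 + 0.12×(0−183) = 183 − 21.96 = 161.04 → 161

rgb(47, 185, 161)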